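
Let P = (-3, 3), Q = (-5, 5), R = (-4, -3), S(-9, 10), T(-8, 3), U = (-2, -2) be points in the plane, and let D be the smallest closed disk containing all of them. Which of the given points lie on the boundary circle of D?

The minimum enclosing circle is determined by three boundary points: R, S, U.
Their circumcentre is (-377/62, 227/62) with r² = 93605/1922.
The farthest remaining point P is at distance² 19081/1922 ≤ 93605/1922.
The points at distance exactly r from the centre are R, S, U — 3 points.

R, S, U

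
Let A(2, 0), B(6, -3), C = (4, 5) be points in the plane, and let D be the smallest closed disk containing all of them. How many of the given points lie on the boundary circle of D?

Side lengths²: AB² = 25, AC² = 29, BC² = 68.
Since BC² = 68 ≥ 29 + 25 = 54, the angle opposite BC is not acute, so the smallest enclosing circle has BC as diameter.
Centre = midpoint of BC = (5, 1), r² = 68/4 = 17.
The points at distance exactly r from the centre are B, C — 2 points.

2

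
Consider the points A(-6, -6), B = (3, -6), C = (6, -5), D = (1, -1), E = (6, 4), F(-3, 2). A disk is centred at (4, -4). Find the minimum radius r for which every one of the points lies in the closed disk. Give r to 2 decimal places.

10.20

The required radius is the distance from (4, -4) to the farthest point.
Squared distances: 104, 5, 5, 18, 68, 85.
Maximum is 104, attained at A.
r = √104 ≈ 10.20.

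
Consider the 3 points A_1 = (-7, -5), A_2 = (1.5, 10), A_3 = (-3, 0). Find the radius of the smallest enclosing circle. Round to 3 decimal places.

8.620

Side lengths²: A_1A_2² = 297.25, A_1A_3² = 41, A_2A_3² = 120.25.
Since A_1A_2² = 297.25 ≥ 120.25 + 41 = 161.25, the angle opposite A_1A_2 is not acute, so the smallest enclosing circle has A_1A_2 as diameter.
Centre = midpoint of A_1A_2 = (-2.75, 2.5), r² = 297.25/4 = 74.3125.
r = √(74.3125) ≈ 8.620.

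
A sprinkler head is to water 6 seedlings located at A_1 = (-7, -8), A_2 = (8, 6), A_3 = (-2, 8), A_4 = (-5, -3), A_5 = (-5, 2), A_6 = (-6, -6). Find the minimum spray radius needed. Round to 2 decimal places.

The minimum enclosing circle of a finite set is fixed by two of the points (as a diameter) or three (as a circumcircle).
The farthest pair is A_1–A_2 with squared distance 421. The circle on this segment as diameter has centre (0.5, -1) and r² = 421/4 = 105.25.
Check A_3: distance² to centre = 87.25 ≤ 105.25, so it lies inside.
All remaining points lie in this disk, and no smaller disk contains both endpoints, so this is the minimum enclosing circle.
r = √(105.25) ≈ 10.26.

10.26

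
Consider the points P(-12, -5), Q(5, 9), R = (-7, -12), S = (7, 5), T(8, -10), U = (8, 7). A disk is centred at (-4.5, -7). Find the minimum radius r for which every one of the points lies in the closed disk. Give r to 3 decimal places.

18.768

The required radius is the distance from (-4.5, -7) to the farthest point.
Squared distances: 60.25, 346.25, 31.25, 276.25, 165.25, 352.25.
Maximum is 352.25, attained at U.
r = √(352.25) ≈ 18.768.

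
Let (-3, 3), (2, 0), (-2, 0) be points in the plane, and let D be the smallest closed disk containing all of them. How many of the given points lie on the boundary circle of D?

2

Call the three points A, B, C in the order given.
Side lengths²: AB² = 34, AC² = 10, BC² = 16.
Since AB² = 34 ≥ 16 + 10 = 26, the angle opposite AB is not acute, so the smallest enclosing circle has AB as diameter.
Centre = midpoint of AB = (-0.5, 1.5), r² = 34/4 = 8.5.
The points at distance exactly r from the centre are (-3, 3), (2, 0) — 2 points.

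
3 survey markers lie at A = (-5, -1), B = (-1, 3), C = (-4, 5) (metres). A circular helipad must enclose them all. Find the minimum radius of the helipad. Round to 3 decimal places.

Side lengths²: AB² = 32, AC² = 37, BC² = 13.
Since AC² = 37 < 32 + 13 = 45, the triangle is acute, so the smallest enclosing circle is the circumcircle.
Circumcentre = (-3.9, 1.9), r² = 9.62.
r = √(9.62) ≈ 3.102.

3.102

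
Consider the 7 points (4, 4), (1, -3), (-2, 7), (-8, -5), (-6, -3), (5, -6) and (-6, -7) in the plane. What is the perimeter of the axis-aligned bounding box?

Width = max x − min x = 5 − (-8) = 13.
Height = max y − min y = 7 − (-7) = 14.
Perimeter = 2(13 + 14) = 54.

54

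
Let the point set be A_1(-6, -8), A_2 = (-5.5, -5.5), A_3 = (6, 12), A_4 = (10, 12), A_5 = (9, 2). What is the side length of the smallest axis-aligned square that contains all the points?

The bounding box has width 16 and height 20.
An axis-aligned square enclosing the set must have side ≥ max(width, height).
So the minimum side is max(16, 20) = 20.

20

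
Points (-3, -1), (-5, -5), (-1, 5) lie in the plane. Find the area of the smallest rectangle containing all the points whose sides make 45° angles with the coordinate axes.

In coordinates u = x + y, v = x − y the rectangle is axis-aligned; the map (x,y)→(u,v) scales areas by 2.
u-values: -4, -10, 4; range = 4 − (-10) = 14.
v-values: -2, 0, -6; range = 0 − (-6) = 6.
Area = (14 × 6) / 2 = 42.

42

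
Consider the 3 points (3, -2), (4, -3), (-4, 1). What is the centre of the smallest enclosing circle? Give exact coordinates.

(0, -1)

Call the three points A, B, C in the order given.
Side lengths²: AB² = 2, AC² = 58, BC² = 80.
Since BC² = 80 ≥ 58 + 2 = 60, the angle opposite BC is not acute, so the smallest enclosing circle has BC as diameter.
Centre = midpoint of BC = (0, -1), r² = 80/4 = 20.
Centre = (0, -1).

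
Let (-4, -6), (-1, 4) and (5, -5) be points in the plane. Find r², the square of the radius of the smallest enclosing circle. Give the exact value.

Call the three points A, B, C in the order given.
Side lengths²: AB² = 109, AC² = 82, BC² = 117.
Since BC² = 117 < 109 + 82 = 191, the triangle is acute, so the smallest enclosing circle is the circumcircle.
Circumcentre = (5/58, -103/58), r² = 58097/1682.

58097/1682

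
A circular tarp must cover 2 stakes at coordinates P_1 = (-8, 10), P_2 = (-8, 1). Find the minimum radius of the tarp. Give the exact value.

The smallest circle enclosing two points has them as diameter endpoints.
Centre = midpoint = (-8, 5.5); r² = |P_1P_2|²/4 = 81/4 = 20.25.
r = √(20.25) = 4.5.

4.5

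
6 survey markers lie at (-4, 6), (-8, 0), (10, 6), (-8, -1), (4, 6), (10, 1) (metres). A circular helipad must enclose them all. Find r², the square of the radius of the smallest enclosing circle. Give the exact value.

93.25

A smallest enclosing disk is always determined by at most three of the input points on its boundary.
The farthest pair is (10, 6)–(-8, -1) with squared distance 373. The circle on this segment as diameter has centre (1, 2.5) and r² = 373/4 = 93.25.
Check (-4, 6): distance² to centre = 37.25 ≤ 93.25, so it lies inside.
All remaining points lie in this disk, and no smaller disk contains both endpoints, so this is the minimum enclosing circle.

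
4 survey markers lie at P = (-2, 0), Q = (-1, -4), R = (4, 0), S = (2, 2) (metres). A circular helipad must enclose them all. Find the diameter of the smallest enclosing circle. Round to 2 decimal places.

The minimum enclosing circle of a finite set is fixed by two of the points (as a diameter) or three (as a circumcircle).
The minimum enclosing circle is determined by three boundary points: Q, R, S.
Their circumcentre is (5/6, -7/6) with r² = 205/18.
The farthest remaining point P is at distance² 169/18 ≤ 205/18.
Diameter = 2r = 2√(205/18) ≈ 6.75.

6.75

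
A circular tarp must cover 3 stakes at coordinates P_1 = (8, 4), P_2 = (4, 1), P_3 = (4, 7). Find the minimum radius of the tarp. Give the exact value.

Side lengths²: P_1P_2² = 25, P_1P_3² = 25, P_2P_3² = 36.
Since P_2P_3² = 36 < 25 + 25 = 50, the triangle is acute, so the smallest enclosing circle is the circumcircle.
Circumcentre = (4.875, 4), r² = 9.765625.
r = √(9.765625) = 3.125.

3.125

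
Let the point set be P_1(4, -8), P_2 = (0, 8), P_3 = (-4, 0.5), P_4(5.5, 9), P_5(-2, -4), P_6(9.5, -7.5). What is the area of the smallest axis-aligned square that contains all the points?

289

The bounding box has width 13.5 and height 17.
An axis-aligned square enclosing the set must have side ≥ max(width, height).
So the minimum side is max(13.5, 17) = 17.
Area = 17² = 289.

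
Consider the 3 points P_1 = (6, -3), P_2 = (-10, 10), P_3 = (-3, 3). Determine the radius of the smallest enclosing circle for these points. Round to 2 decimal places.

Side lengths²: P_1P_2² = 425, P_1P_3² = 117, P_2P_3² = 98.
Since P_1P_2² = 425 ≥ 117 + 98 = 215, the angle opposite P_1P_2 is not acute, so the smallest enclosing circle has P_1P_2 as diameter.
Centre = midpoint of P_1P_2 = (-2, 3.5), r² = 425/4 = 106.25.
r = √(106.25) ≈ 10.31.

10.31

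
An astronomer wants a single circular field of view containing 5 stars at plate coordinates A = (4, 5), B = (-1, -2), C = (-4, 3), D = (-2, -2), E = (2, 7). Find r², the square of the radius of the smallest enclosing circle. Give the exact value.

24.25

A smallest enclosing disk is always determined by at most three of the input points on its boundary.
The farthest pair is D–E with squared distance 97. The circle on this segment as diameter has centre (0, 2.5) and r² = 97/4 = 24.25.
Check A: distance² to centre = 22.25 ≤ 24.25, so it lies inside.
All remaining points lie in this disk, and no smaller disk contains both endpoints, so this is the minimum enclosing circle.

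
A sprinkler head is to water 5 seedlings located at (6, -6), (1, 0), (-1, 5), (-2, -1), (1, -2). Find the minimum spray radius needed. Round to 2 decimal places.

The farthest pair is (6, -6)–(-1, 5) with squared distance 170. The circle on this segment as diameter has centre (2.5, -0.5) and r² = 170/4 = 42.5.
Check (1, 0): distance² to centre = 2.5 ≤ 42.5, so it lies inside.
All remaining points lie in this disk, and no smaller disk contains both endpoints, so this is the minimum enclosing circle.
r = √(42.5) ≈ 6.52.

6.52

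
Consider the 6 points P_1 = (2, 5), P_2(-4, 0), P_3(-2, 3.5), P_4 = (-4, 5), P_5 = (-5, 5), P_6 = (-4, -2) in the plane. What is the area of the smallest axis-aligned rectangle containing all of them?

49

x ranges over [-5, 2], width 7.
y ranges over [-2, 5], height 7.
Area = 7 × 7 = 49.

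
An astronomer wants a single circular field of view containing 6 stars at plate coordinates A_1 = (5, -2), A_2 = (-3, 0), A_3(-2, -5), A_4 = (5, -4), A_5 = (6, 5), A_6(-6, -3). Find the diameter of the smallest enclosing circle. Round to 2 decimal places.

The farthest pair is A_5–A_6 with squared distance 208. The circle on this segment as diameter has centre (0, 1) and r² = 208/4 = 52.
Check A_1: distance² to centre = 34 ≤ 52, so it lies inside.
All remaining points lie in this disk, and no smaller disk contains both endpoints, so this is the minimum enclosing circle.
Diameter = 2r = 2√52 ≈ 14.42.

14.42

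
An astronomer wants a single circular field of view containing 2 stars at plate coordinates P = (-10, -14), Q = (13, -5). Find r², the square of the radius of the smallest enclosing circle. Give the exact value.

The smallest circle enclosing two points has them as diameter endpoints.
Centre = midpoint = (1.5, -9.5); r² = |PQ|²/4 = 610/4 = 152.5.

152.5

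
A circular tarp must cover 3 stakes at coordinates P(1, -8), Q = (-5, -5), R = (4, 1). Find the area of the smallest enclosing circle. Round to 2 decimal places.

Side lengths²: PQ² = 45, PR² = 90, QR² = 117.
Since QR² = 117 < 90 + 45 = 135, the triangle is acute, so the smallest enclosing circle is the circumcircle.
Circumcentre = (-1/14, -37/14), r² = 2925/98.
Area = π·r² = π·2925/98 ≈ 93.77.

93.77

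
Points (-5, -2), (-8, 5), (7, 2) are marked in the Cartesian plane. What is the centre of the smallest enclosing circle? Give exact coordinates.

Call the three points A, B, C in the order given.
Side lengths²: AB² = 58, AC² = 160, BC² = 234.
Since BC² = 234 ≥ 160 + 58 = 218, the angle opposite BC is not acute, so the smallest enclosing circle has BC as diameter.
Centre = midpoint of BC = (-0.5, 3.5), r² = 234/4 = 58.5.
Centre = (-0.5, 3.5).

(-0.5, 3.5)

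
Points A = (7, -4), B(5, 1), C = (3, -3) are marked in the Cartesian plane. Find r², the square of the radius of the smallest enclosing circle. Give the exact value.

Side lengths²: AB² = 29, AC² = 17, BC² = 20.
Since AB² = 29 < 20 + 17 = 37, the triangle is acute, so the smallest enclosing circle is the circumcircle.
Circumcentre = (49/9, -31/18), r² = 2465/324.

2465/324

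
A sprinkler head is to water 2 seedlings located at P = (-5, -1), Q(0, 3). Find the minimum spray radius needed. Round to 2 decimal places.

3.20

The smallest circle enclosing two points has them as diameter endpoints.
Centre = midpoint = (-2.5, 1); r² = |PQ|²/4 = 41/4 = 10.25.
r = √(10.25) ≈ 3.20.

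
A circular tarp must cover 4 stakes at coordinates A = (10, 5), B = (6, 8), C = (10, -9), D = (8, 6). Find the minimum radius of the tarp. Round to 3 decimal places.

8.732

The farthest pair is B–C with squared distance 305. The circle on this segment as diameter has centre (8, -0.5) and r² = 305/4 = 76.25.
Check A: distance² to centre = 34.25 ≤ 76.25, so it lies inside.
All remaining points lie in this disk, and no smaller disk contains both endpoints, so this is the minimum enclosing circle.
r = √(76.25) ≈ 8.732.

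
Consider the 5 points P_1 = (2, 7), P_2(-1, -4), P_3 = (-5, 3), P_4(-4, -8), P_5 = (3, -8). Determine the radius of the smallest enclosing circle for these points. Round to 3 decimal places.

8.096

The minimum enclosing circle is determined by three boundary points: P_1, P_4, P_5.
Their circumcentre is (-0.5, -0.7) with r² = 65.54.
The farthest remaining point P_3 is at distance² 33.94 ≤ 65.54.
r = √(65.54) ≈ 8.096.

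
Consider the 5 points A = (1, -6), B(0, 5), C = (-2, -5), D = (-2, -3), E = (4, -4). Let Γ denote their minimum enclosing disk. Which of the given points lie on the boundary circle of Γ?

A, B

The farthest pair is A–B with squared distance 122. The circle on this segment as diameter has centre (0.5, -0.5) and r² = 122/4 = 30.5.
Check C: distance² to centre = 26.5 ≤ 30.5, so it lies inside.
All remaining points lie in this disk, and no smaller disk contains both endpoints, so this is the minimum enclosing circle.
The points at distance exactly r from the centre are A, B — 2 points.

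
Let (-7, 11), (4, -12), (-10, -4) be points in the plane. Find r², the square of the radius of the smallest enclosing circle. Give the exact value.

Call the three points A, B, C in the order given.
Side lengths²: AB² = 650, AC² = 234, BC² = 260.
Since AB² = 650 ≥ 260 + 234 = 494, the angle opposite AB is not acute, so the smallest enclosing circle has AB as diameter.
Centre = midpoint of AB = (-1.5, -0.5), r² = 650/4 = 162.5.

162.5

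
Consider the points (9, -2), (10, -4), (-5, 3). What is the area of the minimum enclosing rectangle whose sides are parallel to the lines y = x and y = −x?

In coordinates u = x + y, v = x − y the rectangle is axis-aligned; the map (x,y)→(u,v) scales areas by 2.
u-values: 7, 6, -2; range = 7 − (-2) = 9.
v-values: 11, 14, -8; range = 14 − (-8) = 22.
Area = (9 × 22) / 2 = 99.

99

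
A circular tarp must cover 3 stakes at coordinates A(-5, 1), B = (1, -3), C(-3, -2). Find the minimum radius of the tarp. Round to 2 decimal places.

3.61

Side lengths²: AB² = 52, AC² = 13, BC² = 17.
Since AB² = 52 ≥ 17 + 13 = 30, the angle opposite AB is not acute, so the smallest enclosing circle has AB as diameter.
Centre = midpoint of AB = (-2, -1), r² = 52/4 = 13.
r = √13 ≈ 3.61.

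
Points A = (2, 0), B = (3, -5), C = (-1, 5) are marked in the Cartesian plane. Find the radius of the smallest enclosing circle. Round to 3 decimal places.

5.385

Side lengths²: AB² = 26, AC² = 34, BC² = 116.
Since BC² = 116 ≥ 34 + 26 = 60, the angle opposite BC is not acute, so the smallest enclosing circle has BC as diameter.
Centre = midpoint of BC = (1, 0), r² = 116/4 = 29.
r = √29 ≈ 5.385.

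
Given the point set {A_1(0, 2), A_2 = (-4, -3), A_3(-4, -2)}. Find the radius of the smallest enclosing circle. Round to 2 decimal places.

Side lengths²: A_1A_2² = 41, A_1A_3² = 32, A_2A_3² = 1.
Since A_1A_2² = 41 ≥ 32 + 1 = 33, the angle opposite A_1A_2 is not acute, so the smallest enclosing circle has A_1A_2 as diameter.
Centre = midpoint of A_1A_2 = (-2, -0.5), r² = 41/4 = 10.25.
r = √(10.25) ≈ 3.20.

3.20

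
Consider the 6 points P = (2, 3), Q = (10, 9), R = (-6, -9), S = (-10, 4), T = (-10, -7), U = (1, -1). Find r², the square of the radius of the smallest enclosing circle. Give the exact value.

The minimum enclosing circle of a finite set is fixed by two of the points (as a diameter) or three (as a circumcircle).
The farthest pair is Q–T with squared distance 656. The circle on this segment as diameter has centre (0, 1) and r² = 656/4 = 164.
Check P: distance² to centre = 8 ≤ 164, so it lies inside.
All remaining points lie in this disk, and no smaller disk contains both endpoints, so this is the minimum enclosing circle.

164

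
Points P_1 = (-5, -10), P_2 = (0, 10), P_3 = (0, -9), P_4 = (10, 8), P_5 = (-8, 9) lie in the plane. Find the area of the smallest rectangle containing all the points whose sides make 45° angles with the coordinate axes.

429

In coordinates u = x + y, v = x − y the rectangle is axis-aligned; the map (x,y)→(u,v) scales areas by 2.
u-values: -15, 10, -9, 18, 1; range = 18 − (-15) = 33.
v-values: 5, -10, 9, 2, -17; range = 9 − (-17) = 26.
Area = (33 × 26) / 2 = 429.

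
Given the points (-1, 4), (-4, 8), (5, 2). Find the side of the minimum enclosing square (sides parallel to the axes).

The bounding box has width 9 and height 6.
An axis-aligned square enclosing the set must have side ≥ max(width, height).
So the minimum side is max(9, 6) = 9.

9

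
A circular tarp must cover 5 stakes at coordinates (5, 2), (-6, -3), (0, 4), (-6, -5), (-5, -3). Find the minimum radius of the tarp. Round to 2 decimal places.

The minimum enclosing circle of a finite set is fixed by two of the points (as a diameter) or three (as a circumcircle).
The farthest pair is (5, 2)–(-6, -5) with squared distance 170. The circle on this segment as diameter has centre (-0.5, -1.5) and r² = 170/4 = 42.5.
Check (-6, -3): distance² to centre = 32.5 ≤ 42.5, so it lies inside.
All remaining points lie in this disk, and no smaller disk contains both endpoints, so this is the minimum enclosing circle.
r = √(42.5) ≈ 6.52.

6.52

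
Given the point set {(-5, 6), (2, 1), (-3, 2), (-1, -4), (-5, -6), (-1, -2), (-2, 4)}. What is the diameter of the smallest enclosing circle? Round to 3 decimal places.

12.166

The minimum enclosing circle is determined by three boundary points: (-5, 6), (2, 1), (-5, -6).
Their circumcentre is (-4, 0) with r² = 37.
The farthest remaining point (-1, -4) is at distance² 25 ≤ 37.
Diameter = 2r = 2√37 ≈ 12.166.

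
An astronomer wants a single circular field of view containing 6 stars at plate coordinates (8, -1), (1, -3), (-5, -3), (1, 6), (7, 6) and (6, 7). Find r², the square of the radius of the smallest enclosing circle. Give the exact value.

By Welzl's lemma the MEC is supported by two points (diametrically opposite) or three points (on a circumcircle).
The farthest pair is (-5, -3)–(7, 6) with squared distance 225. The circle on this segment as diameter has centre (1, 1.5) and r² = 225/4 = 56.25.
Check (8, -1): distance² to centre = 55.25 ≤ 56.25, so it lies inside.
All remaining points lie in this disk, and no smaller disk contains both endpoints, so this is the minimum enclosing circle.

56.25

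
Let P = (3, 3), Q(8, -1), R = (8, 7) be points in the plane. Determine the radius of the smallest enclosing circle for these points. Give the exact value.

4.1

Side lengths²: PQ² = 41, PR² = 41, QR² = 64.
Since QR² = 64 < 41 + 41 = 82, the triangle is acute, so the smallest enclosing circle is the circumcircle.
Circumcentre = (7.1, 3), r² = 16.81.
r = √(16.81) = 4.1.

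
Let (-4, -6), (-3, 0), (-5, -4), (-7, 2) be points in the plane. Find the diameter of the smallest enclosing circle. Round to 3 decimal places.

The farthest pair is (-4, -6)–(-7, 2) with squared distance 73. The circle on this segment as diameter has centre (-5.5, -2) and r² = 73/4 = 18.25.
Check (-3, 0): distance² to centre = 10.25 ≤ 18.25, so it lies inside.
All remaining points lie in this disk, and no smaller disk contains both endpoints, so this is the minimum enclosing circle.
Diameter = 2r = 2√(18.25) ≈ 8.544.

8.544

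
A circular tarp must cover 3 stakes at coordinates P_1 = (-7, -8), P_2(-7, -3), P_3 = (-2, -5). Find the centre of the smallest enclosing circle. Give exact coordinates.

(-5.1, -5.5)

Side lengths²: P_1P_2² = 25, P_1P_3² = 34, P_2P_3² = 29.
Since P_1P_3² = 34 < 29 + 25 = 54, the triangle is acute, so the smallest enclosing circle is the circumcircle.
Circumcentre = (-5.1, -5.5), r² = 9.86.
Centre = (-5.1, -5.5).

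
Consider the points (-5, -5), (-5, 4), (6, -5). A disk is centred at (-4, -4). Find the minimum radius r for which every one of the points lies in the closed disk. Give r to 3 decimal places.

The required radius is the distance from (-4, -4) to the farthest point.
Squared distances: 2, 65, 101.
Maximum is 101, attained at (6, -5).
r = √101 ≈ 10.050.

10.050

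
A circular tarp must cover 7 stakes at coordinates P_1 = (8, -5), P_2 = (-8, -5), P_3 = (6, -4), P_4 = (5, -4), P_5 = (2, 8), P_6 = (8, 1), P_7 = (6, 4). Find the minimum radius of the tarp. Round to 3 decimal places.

By Welzl's lemma the MEC is supported by two points (diametrically opposite) or three points (on a circumcircle).
The minimum enclosing circle is determined by three boundary points: P_1, P_2, P_5.
Their circumcentre is (0, -21/26) with r² = 55145/676.
The farthest remaining point P_6 is at distance² 45473/676 ≤ 55145/676.
r = √(55145/676) ≈ 9.032.

9.032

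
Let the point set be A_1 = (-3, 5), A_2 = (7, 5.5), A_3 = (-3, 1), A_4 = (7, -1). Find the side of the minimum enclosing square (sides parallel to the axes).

10

The bounding box has width 10 and height 6.5.
An axis-aligned square enclosing the set must have side ≥ max(width, height).
So the minimum side is max(10, 6.5) = 10.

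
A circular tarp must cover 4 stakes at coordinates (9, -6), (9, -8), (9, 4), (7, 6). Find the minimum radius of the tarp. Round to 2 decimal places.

The farthest pair is (9, -8)–(7, 6) with squared distance 200. The circle on this segment as diameter has centre (8, -1) and r² = 200/4 = 50.
Check (9, -6): distance² to centre = 26 ≤ 50, so it lies inside.
All remaining points lie in this disk, and no smaller disk contains both endpoints, so this is the minimum enclosing circle.
r = √50 ≈ 7.07.

7.07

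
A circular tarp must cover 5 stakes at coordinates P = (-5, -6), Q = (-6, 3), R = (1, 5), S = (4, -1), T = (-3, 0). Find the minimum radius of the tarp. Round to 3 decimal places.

6.265

A smallest enclosing disk is always determined by at most three of the input points on its boundary.
The farthest pair is P–R with squared distance 157. The circle on this segment as diameter has centre (-2, -0.5) and r² = 157/4 = 39.25.
Check Q: distance² to centre = 28.25 ≤ 39.25, so it lies inside.
All remaining points lie in this disk, and no smaller disk contains both endpoints, so this is the minimum enclosing circle.
r = √(39.25) ≈ 6.265.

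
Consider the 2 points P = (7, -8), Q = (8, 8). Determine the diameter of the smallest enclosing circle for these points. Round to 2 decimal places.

The smallest circle enclosing two points has them as diameter endpoints.
Centre = midpoint = (7.5, 0); r² = |PQ|²/4 = 257/4 = 64.25.
Diameter = 2r = 2√(64.25) ≈ 16.03.

16.03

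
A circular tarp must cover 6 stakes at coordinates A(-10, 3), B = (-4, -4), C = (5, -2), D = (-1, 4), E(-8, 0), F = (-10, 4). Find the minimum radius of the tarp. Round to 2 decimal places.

8.08

By Welzl's lemma the MEC is supported by two points (diametrically opposite) or three points (on a circumcircle).
The farthest pair is C–F with squared distance 261. The circle on this segment as diameter has centre (-2.5, 1) and r² = 261/4 = 65.25.
Check A: distance² to centre = 60.25 ≤ 65.25, so it lies inside.
All remaining points lie in this disk, and no smaller disk contains both endpoints, so this is the minimum enclosing circle.
r = √(65.25) ≈ 8.08.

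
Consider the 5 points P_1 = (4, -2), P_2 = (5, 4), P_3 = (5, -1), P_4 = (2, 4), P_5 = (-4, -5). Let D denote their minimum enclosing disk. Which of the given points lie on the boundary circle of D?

P_2, P_5

By Welzl's lemma the MEC is supported by two points (diametrically opposite) or three points (on a circumcircle).
The farthest pair is P_2–P_5 with squared distance 162. The circle on this segment as diameter has centre (0.5, -0.5) and r² = 162/4 = 40.5.
Check P_1: distance² to centre = 14.5 ≤ 40.5, so it lies inside.
All remaining points lie in this disk, and no smaller disk contains both endpoints, so this is the minimum enclosing circle.
The points at distance exactly r from the centre are P_2, P_5 — 2 points.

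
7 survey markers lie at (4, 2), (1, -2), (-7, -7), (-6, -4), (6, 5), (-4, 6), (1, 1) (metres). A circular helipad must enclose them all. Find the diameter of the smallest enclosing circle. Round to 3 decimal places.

17.692

The minimum enclosing circle of a finite set is fixed by two of the points (as a diameter) or three (as a circumcircle).
The farthest pair is (-7, -7)–(6, 5) with squared distance 313. The circle on this segment as diameter has centre (-0.5, -1) and r² = 313/4 = 78.25.
Check (4, 2): distance² to centre = 29.25 ≤ 78.25, so it lies inside.
All remaining points lie in this disk, and no smaller disk contains both endpoints, so this is the minimum enclosing circle.
Diameter = 2r = 2√(78.25) ≈ 17.692.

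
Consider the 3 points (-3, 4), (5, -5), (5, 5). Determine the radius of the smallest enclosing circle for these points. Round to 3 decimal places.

Call the three points A, B, C in the order given.
Side lengths²: AB² = 145, AC² = 65, BC² = 100.
Since AB² = 145 < 100 + 65 = 165, the triangle is acute, so the smallest enclosing circle is the circumcircle.
Circumcentre = (1.5625, 0), r² = 36.81640625.
r = √(36.81640625) ≈ 6.068.

6.068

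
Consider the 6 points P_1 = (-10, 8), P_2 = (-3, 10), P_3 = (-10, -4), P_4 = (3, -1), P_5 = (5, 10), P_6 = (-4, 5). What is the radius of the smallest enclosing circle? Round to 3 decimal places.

A smallest enclosing disk is always determined by at most three of the input points on its boundary.
The farthest pair is P_3–P_5 with squared distance 421. The circle on this segment as diameter has centre (-2.5, 3) and r² = 421/4 = 105.25.
Check P_1: distance² to centre = 81.25 ≤ 105.25, so it lies inside.
All remaining points lie in this disk, and no smaller disk contains both endpoints, so this is the minimum enclosing circle.
r = √(105.25) ≈ 10.259.

10.259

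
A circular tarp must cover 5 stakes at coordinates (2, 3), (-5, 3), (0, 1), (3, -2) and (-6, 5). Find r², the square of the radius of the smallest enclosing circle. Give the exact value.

32.5

The farthest pair is (3, -2)–(-6, 5) with squared distance 130. The circle on this segment as diameter has centre (-1.5, 1.5) and r² = 130/4 = 32.5.
Check (2, 3): distance² to centre = 14.5 ≤ 32.5, so it lies inside.
All remaining points lie in this disk, and no smaller disk contains both endpoints, so this is the minimum enclosing circle.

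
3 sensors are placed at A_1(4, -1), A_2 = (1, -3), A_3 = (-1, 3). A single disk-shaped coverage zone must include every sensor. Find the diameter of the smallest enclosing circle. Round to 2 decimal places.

6.64

Side lengths²: A_1A_2² = 13, A_1A_3² = 41, A_2A_3² = 40.
Since A_1A_3² = 41 < 40 + 13 = 53, the triangle is acute, so the smallest enclosing circle is the circumcircle.
Circumcentre = (21/22, 7/22), r² = 2665/242.
Diameter = 2r = 2√(2665/242) ≈ 6.64.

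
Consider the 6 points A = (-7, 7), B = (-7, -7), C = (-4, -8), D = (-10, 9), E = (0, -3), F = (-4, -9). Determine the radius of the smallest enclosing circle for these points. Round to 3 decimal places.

9.487

By Welzl's lemma the MEC is supported by two points (diametrically opposite) or three points (on a circumcircle).
The farthest pair is D–F with squared distance 360. The circle on this segment as diameter has centre (-7, 0) and r² = 360/4 = 90.
Check A: distance² to centre = 49 ≤ 90, so it lies inside.
All remaining points lie in this disk, and no smaller disk contains both endpoints, so this is the minimum enclosing circle.
r = √90 ≈ 9.487.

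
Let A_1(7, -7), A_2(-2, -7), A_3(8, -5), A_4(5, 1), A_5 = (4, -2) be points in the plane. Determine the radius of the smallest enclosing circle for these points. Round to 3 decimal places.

The minimum enclosing circle of a finite set is fixed by two of the points (as a diameter) or three (as a circumcircle).
The minimum enclosing circle is determined by three boundary points: A_2, A_3, A_4.
Their circumcentre is (57/22, -87/22) with r² = 7345/242.
The farthest remaining point A_1 is at distance² 6949/242 ≤ 7345/242.
r = √(7345/242) ≈ 5.509.

5.509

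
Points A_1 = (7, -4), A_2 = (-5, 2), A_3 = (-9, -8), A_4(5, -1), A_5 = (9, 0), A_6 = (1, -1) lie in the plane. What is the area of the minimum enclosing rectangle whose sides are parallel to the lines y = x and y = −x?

234

In coordinates u = x + y, v = x − y the rectangle is axis-aligned; the map (x,y)→(u,v) scales areas by 2.
u-values: 3, -3, -17, 4, 9, 0; range = 9 − (-17) = 26.
v-values: 11, -7, -1, 6, 9, 2; range = 11 − (-7) = 18.
Area = (26 × 18) / 2 = 234.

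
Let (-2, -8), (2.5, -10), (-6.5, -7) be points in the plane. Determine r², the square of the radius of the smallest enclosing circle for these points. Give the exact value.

22.5

Call the three points A, B, C in the order given.
Side lengths²: AB² = 24.25, AC² = 21.25, BC² = 90.
Since BC² = 90 ≥ 24.25 + 21.25 = 45.5, the angle opposite BC is not acute, so the smallest enclosing circle has BC as diameter.
Centre = midpoint of BC = (-2, -8.5), r² = 90/4 = 22.5.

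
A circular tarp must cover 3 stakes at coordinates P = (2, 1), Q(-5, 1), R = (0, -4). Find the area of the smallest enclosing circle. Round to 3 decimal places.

45.553

Side lengths²: PQ² = 49, PR² = 29, QR² = 50.
Since QR² = 50 < 49 + 29 = 78, the triangle is acute, so the smallest enclosing circle is the circumcircle.
Circumcentre = (-1.5, -0.5), r² = 14.5.
Area = π·r² = π·14.5 ≈ 45.553.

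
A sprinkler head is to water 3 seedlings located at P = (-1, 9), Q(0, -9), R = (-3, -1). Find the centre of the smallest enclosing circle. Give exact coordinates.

Side lengths²: PQ² = 325, PR² = 104, QR² = 73.
Since PQ² = 325 ≥ 104 + 73 = 177, the angle opposite PQ is not acute, so the smallest enclosing circle has PQ as diameter.
Centre = midpoint of PQ = (-0.5, 0), r² = 325/4 = 81.25.
Centre = (-0.5, 0).

(-0.5, 0)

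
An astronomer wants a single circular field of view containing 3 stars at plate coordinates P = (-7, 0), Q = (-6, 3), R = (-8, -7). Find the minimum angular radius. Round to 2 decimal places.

5.10

Side lengths²: PQ² = 10, PR² = 50, QR² = 104.
Since QR² = 104 ≥ 50 + 10 = 60, the angle opposite QR is not acute, so the smallest enclosing circle has QR as diameter.
Centre = midpoint of QR = (-7, -2), r² = 104/4 = 26.
r = √26 ≈ 5.10.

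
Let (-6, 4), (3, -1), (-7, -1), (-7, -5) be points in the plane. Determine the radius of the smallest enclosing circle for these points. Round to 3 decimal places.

The minimum enclosing circle is determined by three boundary points: (-6, 4), (3, -1), (-7, -5).
Their circumcentre is (-122/43, -39/43) with r² = 63017/1849.
The farthest remaining point (-7, -1) is at distance² 32057/1849 ≤ 63017/1849.
r = √(63017/1849) ≈ 5.838.

5.838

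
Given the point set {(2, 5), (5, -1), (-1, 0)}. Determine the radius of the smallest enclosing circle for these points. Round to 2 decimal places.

Call the three points A, B, C in the order given.
Side lengths²: AB² = 45, AC² = 34, BC² = 37.
Since AB² = 45 < 37 + 34 = 71, the triangle is acute, so the smallest enclosing circle is the circumcircle.
Circumcentre = (51/22, 31/22), r² = 3145/242.
r = √(3145/242) ≈ 3.60.

3.60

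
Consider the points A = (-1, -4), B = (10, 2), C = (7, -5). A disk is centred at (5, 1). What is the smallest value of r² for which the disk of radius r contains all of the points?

The required radius is the distance from (5, 1) to the farthest point.
Squared distances: 61, 26, 40.
Maximum is 61, attained at A.

61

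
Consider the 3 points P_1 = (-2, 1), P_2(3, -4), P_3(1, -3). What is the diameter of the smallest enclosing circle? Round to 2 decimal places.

Side lengths²: P_1P_2² = 50, P_1P_3² = 25, P_2P_3² = 5.
Since P_1P_2² = 50 ≥ 25 + 5 = 30, the angle opposite P_1P_2 is not acute, so the smallest enclosing circle has P_1P_2 as diameter.
Centre = midpoint of P_1P_2 = (0.5, -1.5), r² = 50/4 = 12.5.
Diameter = 2r = 2√(12.5) ≈ 7.07.

7.07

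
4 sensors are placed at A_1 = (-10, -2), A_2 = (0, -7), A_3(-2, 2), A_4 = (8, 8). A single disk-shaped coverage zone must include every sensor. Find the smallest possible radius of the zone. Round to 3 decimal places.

10.296

A smallest enclosing disk is always determined by at most three of the input points on its boundary.
The farthest pair is A_1–A_4 with squared distance 424. The circle on this segment as diameter has centre (-1, 3) and r² = 424/4 = 106.
Check A_2: distance² to centre = 101 ≤ 106, so it lies inside.
All remaining points lie in this disk, and no smaller disk contains both endpoints, so this is the minimum enclosing circle.
r = √106 ≈ 10.296.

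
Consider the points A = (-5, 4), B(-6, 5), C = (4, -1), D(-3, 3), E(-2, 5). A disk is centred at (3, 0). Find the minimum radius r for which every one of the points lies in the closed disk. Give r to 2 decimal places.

The required radius is the distance from (3, 0) to the farthest point.
Squared distances: 80, 106, 2, 45, 50.
Maximum is 106, attained at B.
r = √106 ≈ 10.30.

10.30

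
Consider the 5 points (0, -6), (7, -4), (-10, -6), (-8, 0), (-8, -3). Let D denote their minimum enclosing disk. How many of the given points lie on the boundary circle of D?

2

The minimum enclosing circle of a finite set is fixed by two of the points (as a diameter) or three (as a circumcircle).
The farthest pair is (7, -4)–(-10, -6) with squared distance 293. The circle on this segment as diameter has centre (-1.5, -5) and r² = 293/4 = 73.25.
Check (0, -6): distance² to centre = 3.25 ≤ 73.25, so it lies inside.
All remaining points lie in this disk, and no smaller disk contains both endpoints, so this is the minimum enclosing circle.
The points at distance exactly r from the centre are (7, -4), (-10, -6) — 2 points.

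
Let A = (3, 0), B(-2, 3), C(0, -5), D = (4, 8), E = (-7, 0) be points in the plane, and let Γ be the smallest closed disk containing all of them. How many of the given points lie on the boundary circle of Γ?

3

By Welzl's lemma the MEC is supported by two points (diametrically opposite) or three points (on a circumcircle).
The minimum enclosing circle is determined by three boundary points: C, D, E.
Their circumcentre is (-1/6, 13/6) with r² = 925/18.
The farthest remaining point A is at distance² 265/18 ≤ 925/18.
The points at distance exactly r from the centre are C, D, E — 3 points.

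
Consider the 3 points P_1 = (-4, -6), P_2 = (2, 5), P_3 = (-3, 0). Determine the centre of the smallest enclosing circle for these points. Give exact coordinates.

Side lengths²: P_1P_2² = 157, P_1P_3² = 37, P_2P_3² = 50.
Since P_1P_2² = 157 ≥ 50 + 37 = 87, the angle opposite P_1P_2 is not acute, so the smallest enclosing circle has P_1P_2 as diameter.
Centre = midpoint of P_1P_2 = (-1, -0.5), r² = 157/4 = 39.25.
Centre = (-1, -0.5).

(-1, -0.5)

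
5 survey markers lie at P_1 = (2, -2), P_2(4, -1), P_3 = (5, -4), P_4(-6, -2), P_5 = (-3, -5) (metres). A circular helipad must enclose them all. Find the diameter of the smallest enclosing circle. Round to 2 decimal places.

11.18

The farthest pair is P_3–P_4 with squared distance 125. The circle on this segment as diameter has centre (-0.5, -3) and r² = 125/4 = 31.25.
Check P_1: distance² to centre = 7.25 ≤ 31.25, so it lies inside.
All remaining points lie in this disk, and no smaller disk contains both endpoints, so this is the minimum enclosing circle.
Diameter = 2r = 2√(31.25) ≈ 11.18.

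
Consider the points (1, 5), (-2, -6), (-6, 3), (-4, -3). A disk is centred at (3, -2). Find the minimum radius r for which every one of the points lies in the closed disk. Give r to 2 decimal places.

The required radius is the distance from (3, -2) to the farthest point.
Squared distances: 53, 41, 106, 50.
Maximum is 106, attained at (-6, 3).
r = √106 ≈ 10.30.

10.30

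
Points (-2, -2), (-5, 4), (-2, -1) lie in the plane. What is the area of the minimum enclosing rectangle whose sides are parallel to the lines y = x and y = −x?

13.5

In coordinates u = x + y, v = x − y the rectangle is axis-aligned; the map (x,y)→(u,v) scales areas by 2.
u-values: -4, -1, -3; range = -1 − (-4) = 3.
v-values: 0, -9, -1; range = 0 − (-9) = 9.
Area = (3 × 9) / 2 = 13.5.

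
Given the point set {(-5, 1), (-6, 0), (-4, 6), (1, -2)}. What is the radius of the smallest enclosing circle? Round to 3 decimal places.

4.721

A smallest enclosing disk is always determined by at most three of the input points on its boundary.
The minimum enclosing circle is determined by three boundary points: (-6, 0), (-4, 6), (1, -2).
Their circumcentre is (-77/46, 87/46) with r² = 23585/1058.
The farthest remaining point (-5, 1) is at distance² 12545/1058 ≤ 23585/1058.
r = √(23585/1058) ≈ 4.721.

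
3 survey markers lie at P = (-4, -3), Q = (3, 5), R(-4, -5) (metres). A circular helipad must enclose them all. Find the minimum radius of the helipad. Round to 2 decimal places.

Side lengths²: PQ² = 113, PR² = 4, QR² = 149.
Since QR² = 149 ≥ 113 + 4 = 117, the angle opposite QR is not acute, so the smallest enclosing circle has QR as diameter.
Centre = midpoint of QR = (-0.5, 0), r² = 149/4 = 37.25.
r = √(37.25) ≈ 6.10.

6.10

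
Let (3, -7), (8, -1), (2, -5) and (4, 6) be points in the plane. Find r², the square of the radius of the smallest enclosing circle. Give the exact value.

42.5

By Welzl's lemma the MEC is supported by two points (diametrically opposite) or three points (on a circumcircle).
The farthest pair is (3, -7)–(4, 6) with squared distance 170. The circle on this segment as diameter has centre (3.5, -0.5) and r² = 170/4 = 42.5.
Check (8, -1): distance² to centre = 20.5 ≤ 42.5, so it lies inside.
All remaining points lie in this disk, and no smaller disk contains both endpoints, so this is the minimum enclosing circle.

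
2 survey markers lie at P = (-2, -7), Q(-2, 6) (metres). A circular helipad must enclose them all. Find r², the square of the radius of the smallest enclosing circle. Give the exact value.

42.25

The smallest circle enclosing two points has them as diameter endpoints.
Centre = midpoint = (-2, -0.5); r² = |PQ|²/4 = 169/4 = 42.25.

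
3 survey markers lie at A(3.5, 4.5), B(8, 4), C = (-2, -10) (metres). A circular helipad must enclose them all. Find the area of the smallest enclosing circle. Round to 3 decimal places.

Side lengths²: AB² = 20.5, AC² = 240.5, BC² = 296.
Since BC² = 296 ≥ 240.5 + 20.5 = 261, the angle opposite BC is not acute, so the smallest enclosing circle has BC as diameter.
Centre = midpoint of BC = (3, -3), r² = 296/4 = 74.
Area = π·r² = π·74 ≈ 232.478.

232.478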